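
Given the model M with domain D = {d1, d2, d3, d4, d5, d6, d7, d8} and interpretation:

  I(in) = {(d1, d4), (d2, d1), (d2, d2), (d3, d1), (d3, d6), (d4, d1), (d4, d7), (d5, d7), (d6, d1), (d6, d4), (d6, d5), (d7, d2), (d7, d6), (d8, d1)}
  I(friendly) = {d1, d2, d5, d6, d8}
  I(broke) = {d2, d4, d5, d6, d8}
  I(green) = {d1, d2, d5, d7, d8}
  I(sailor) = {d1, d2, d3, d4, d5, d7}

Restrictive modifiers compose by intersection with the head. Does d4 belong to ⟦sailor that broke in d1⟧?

⟦that broke⟧ = ⟦broke⟧ = {d2, d4, d5, d6, d8}
⟦in d1⟧ = {x : ⟨x, d1⟩ ∈ ⟦in⟧} = {d2, d3, d4, d6, d8}
⟦sailor⟧ = {d1, d2, d3, d4, d5, d7}
… ∩ ⟦that broke⟧ = {d1, d2, d3, d4, d5, d7} ∩ {d2, d4, d5, d6, d8} = {d2, d4, d5}
… ∩ ⟦in d1⟧ = {d2, d4, d5} ∩ {d2, d3, d4, d6, d8} = {d2, d4}
⟦sailor that broke in d1⟧ = {d2, d4}; d4 ∈ this set.

yes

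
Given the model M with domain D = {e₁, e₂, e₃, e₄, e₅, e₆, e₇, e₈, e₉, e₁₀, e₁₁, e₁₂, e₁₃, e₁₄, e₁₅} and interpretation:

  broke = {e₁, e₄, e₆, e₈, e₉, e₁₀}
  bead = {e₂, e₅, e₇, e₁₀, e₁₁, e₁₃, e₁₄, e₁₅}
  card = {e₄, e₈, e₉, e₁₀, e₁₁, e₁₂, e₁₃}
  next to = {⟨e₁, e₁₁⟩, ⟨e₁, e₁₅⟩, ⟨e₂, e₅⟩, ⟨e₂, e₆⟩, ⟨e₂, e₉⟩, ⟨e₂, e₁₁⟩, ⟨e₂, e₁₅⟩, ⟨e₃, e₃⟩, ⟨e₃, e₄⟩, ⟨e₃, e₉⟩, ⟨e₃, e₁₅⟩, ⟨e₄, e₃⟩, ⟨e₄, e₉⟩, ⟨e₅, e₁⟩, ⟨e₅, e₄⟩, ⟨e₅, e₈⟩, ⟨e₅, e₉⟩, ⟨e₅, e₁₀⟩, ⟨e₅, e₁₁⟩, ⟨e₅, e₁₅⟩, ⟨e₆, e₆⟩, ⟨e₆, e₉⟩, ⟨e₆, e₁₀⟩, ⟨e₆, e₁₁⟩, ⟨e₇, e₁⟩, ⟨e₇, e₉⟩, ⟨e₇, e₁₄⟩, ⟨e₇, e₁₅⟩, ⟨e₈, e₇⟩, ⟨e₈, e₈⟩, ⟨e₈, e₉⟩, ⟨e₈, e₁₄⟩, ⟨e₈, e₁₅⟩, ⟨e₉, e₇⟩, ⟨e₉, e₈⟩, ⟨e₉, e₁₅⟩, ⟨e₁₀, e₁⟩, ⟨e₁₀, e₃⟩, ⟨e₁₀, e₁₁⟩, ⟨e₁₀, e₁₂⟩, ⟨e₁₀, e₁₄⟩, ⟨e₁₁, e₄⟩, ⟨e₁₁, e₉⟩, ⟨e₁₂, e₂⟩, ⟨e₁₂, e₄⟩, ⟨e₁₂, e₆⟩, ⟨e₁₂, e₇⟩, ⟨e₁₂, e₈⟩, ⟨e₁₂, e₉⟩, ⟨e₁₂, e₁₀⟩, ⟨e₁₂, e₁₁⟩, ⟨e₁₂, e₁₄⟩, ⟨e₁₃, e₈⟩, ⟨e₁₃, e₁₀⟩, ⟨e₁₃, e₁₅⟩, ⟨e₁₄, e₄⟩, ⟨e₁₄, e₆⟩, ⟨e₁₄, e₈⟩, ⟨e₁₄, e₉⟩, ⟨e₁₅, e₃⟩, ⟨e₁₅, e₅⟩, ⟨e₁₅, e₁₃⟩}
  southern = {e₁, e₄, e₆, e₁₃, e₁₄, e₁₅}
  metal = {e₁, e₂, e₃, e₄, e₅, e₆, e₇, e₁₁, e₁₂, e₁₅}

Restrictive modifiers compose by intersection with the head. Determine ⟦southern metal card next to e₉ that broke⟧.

⟦next to e₉⟧ = {x : ⟨x, e₉⟩ ∈ ⟦next to⟧} = {e₂, e₃, e₄, e₅, e₆, e₇, e₈, e₁₁, e₁₂, e₁₄}
⟦that broke⟧ = ⟦broke⟧ = {e₁, e₄, e₆, e₈, e₉, e₁₀}
⟦card⟧ = {e₄, e₈, e₉, e₁₀, e₁₁, e₁₂, e₁₃}
… ∩ ⟦next to e₉⟧ = {e₄, e₈, e₉, e₁₀, e₁₁, e₁₂, e₁₃} ∩ {e₂, e₃, e₄, e₅, e₆, e₇, e₈, e₁₁, e₁₂, e₁₄} = {e₄, e₈, e₁₁, e₁₂}
… ∩ ⟦that broke⟧ = {e₄, e₈, e₁₁, e₁₂} ∩ {e₁, e₄, e₆, e₈, e₉, e₁₀} = {e₄, e₈}
… ∩ ⟦southern⟧ = {e₄, e₈} ∩ {e₁, e₄, e₆, e₁₃, e₁₄, e₁₅} = {e₄}
… ∩ ⟦metal⟧ = {e₄} ∩ {e₁, e₂, e₃, e₄, e₅, e₆, e₇, e₁₁, e₁₂, e₁₅} = {e₄}
So ⟦southern metal card next to e₉ that broke⟧ = {e₄}.

{e₄}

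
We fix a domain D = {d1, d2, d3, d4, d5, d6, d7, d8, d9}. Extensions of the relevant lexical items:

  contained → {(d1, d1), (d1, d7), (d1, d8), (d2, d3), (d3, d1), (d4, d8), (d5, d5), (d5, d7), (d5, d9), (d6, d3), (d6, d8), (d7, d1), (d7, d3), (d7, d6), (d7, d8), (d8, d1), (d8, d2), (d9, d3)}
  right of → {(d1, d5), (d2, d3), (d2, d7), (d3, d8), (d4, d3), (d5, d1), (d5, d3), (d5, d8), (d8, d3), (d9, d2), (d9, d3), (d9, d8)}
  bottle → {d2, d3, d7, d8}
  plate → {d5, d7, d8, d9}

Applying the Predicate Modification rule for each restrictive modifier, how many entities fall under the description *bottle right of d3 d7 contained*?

⟦right of d3⟧ = {x : ⟨x, d3⟩ ∈ ⟦right of⟧} = {d2, d4, d5, d8, d9}
⟦d7 contained⟧ = {x : ⟨d7, x⟩ ∈ ⟦contained⟧} = {d1, d3, d6, d8}
⟦bottle⟧ = {d2, d3, d7, d8}
… ∩ ⟦right of d3⟧ = {d2, d3, d7, d8} ∩ {d2, d4, d5, d8, d9} = {d2, d8}
… ∩ ⟦d7 contained⟧ = {d2, d8} ∩ {d1, d3, d6, d8} = {d8}
⟦bottle right of d3 d7 contained⟧ = {d8}, so the cardinality is 1.

1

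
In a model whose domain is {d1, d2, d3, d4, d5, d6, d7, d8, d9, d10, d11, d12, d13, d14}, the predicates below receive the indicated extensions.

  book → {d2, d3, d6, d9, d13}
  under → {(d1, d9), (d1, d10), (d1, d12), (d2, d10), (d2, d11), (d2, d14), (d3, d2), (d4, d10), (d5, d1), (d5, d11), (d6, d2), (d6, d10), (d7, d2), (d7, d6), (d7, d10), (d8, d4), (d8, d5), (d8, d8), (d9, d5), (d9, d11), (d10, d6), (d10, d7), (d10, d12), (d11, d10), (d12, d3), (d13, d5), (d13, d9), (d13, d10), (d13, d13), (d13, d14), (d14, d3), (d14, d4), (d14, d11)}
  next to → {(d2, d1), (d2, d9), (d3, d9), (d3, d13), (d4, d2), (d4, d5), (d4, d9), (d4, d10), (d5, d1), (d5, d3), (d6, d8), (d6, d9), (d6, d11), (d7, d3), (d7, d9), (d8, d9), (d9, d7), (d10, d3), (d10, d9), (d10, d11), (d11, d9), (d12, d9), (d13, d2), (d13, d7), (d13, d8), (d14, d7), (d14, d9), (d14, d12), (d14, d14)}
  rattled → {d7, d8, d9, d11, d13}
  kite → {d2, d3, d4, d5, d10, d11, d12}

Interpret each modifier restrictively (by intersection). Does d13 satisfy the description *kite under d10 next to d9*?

⟦under d10⟧ = {x : ⟨x, d10⟩ ∈ ⟦under⟧} = {d1, d2, d4, d6, d7, d11, d13}
⟦next to d9⟧ = {x : ⟨x, d9⟩ ∈ ⟦next to⟧} = {d2, d3, d4, d6, d7, d8, d10, d11, d12, d14}
⟦kite⟧ = {d2, d3, d4, d5, d10, d11, d12}
… ∩ ⟦under d10⟧ = {d2, d3, d4, d5, d10, d11, d12} ∩ {d1, d2, d4, d6, d7, d11, d13} = {d2, d4, d11}
… ∩ ⟦next to d9⟧ = {d2, d4, d11} ∩ {d2, d3, d4, d6, d7, d8, d10, d11, d12, d14} = {d2, d4, d11}
⟦kite under d10 next to d9⟧ = {d2, d4, d11}; d13 ∉ this set.

no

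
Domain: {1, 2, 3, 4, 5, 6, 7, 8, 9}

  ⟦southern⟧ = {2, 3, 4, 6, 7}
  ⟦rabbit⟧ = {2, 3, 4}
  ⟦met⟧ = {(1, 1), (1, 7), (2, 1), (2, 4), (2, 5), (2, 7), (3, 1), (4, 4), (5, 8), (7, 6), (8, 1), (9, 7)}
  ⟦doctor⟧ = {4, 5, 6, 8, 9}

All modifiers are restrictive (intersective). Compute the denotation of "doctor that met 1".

⟦that met 1⟧ = {x : ⟨x, 1⟩ ∈ ⟦met⟧} = {1, 2, 3, 8}
⟦doctor⟧ = {4, 5, 6, 8, 9}
… ∩ ⟦that met 1⟧ = {4, 5, 6, 8, 9} ∩ {1, 2, 3, 8} = {8}
So ⟦doctor that met 1⟧ = {8}.

{8}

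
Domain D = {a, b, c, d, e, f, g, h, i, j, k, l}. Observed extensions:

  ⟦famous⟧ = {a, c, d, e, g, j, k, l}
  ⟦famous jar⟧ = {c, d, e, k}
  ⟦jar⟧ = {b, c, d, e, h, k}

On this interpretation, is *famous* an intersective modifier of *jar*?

yes

⟦famous⟧ ∩ ⟦jar⟧ = {a, c, d, e, g, j, k, l} ∩ {b, c, d, e, h, k} = {c, d, e, k}
Observed ⟦famous jar⟧ = {c, d, e, k}.
These coincide, so the modifier is intersective here.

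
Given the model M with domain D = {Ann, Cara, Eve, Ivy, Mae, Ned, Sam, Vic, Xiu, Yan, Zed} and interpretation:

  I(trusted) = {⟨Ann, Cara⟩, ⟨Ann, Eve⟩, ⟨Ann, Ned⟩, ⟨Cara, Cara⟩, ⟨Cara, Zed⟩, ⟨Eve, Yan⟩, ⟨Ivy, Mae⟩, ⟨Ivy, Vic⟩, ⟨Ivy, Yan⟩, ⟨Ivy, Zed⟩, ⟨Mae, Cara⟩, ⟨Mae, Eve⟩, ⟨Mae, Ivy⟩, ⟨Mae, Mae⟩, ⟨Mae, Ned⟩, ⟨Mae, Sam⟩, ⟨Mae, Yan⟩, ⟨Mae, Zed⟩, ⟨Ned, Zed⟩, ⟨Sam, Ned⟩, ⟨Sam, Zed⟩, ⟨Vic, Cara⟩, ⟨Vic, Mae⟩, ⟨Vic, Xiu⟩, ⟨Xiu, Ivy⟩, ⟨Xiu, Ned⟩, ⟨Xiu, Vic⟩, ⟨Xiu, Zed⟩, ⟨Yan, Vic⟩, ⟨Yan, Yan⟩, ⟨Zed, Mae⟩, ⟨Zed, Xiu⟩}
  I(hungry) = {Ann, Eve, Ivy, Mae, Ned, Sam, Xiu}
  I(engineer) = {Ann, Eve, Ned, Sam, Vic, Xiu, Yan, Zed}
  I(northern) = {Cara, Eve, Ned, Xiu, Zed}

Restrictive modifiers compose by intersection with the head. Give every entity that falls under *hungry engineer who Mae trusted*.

{Eve, Ned, Sam}

⟦who Mae trusted⟧ = {x : ⟨Mae, x⟩ ∈ ⟦trusted⟧} = {Cara, Eve, Ivy, Mae, Ned, Sam, Yan, Zed}
⟦engineer⟧ = {Ann, Eve, Ned, Sam, Vic, Xiu, Yan, Zed}
… ∩ ⟦who Mae trusted⟧ = {Ann, Eve, Ned, Sam, Vic, Xiu, Yan, Zed} ∩ {Cara, Eve, Ivy, Mae, Ned, Sam, Yan, Zed} = {Eve, Ned, Sam, Yan, Zed}
… ∩ ⟦hungry⟧ = {Eve, Ned, Sam, Yan, Zed} ∩ {Ann, Eve, Ivy, Mae, Ned, Sam, Xiu} = {Eve, Ned, Sam}
So ⟦hungry engineer who Mae trusted⟧ = {Eve, Ned, Sam}.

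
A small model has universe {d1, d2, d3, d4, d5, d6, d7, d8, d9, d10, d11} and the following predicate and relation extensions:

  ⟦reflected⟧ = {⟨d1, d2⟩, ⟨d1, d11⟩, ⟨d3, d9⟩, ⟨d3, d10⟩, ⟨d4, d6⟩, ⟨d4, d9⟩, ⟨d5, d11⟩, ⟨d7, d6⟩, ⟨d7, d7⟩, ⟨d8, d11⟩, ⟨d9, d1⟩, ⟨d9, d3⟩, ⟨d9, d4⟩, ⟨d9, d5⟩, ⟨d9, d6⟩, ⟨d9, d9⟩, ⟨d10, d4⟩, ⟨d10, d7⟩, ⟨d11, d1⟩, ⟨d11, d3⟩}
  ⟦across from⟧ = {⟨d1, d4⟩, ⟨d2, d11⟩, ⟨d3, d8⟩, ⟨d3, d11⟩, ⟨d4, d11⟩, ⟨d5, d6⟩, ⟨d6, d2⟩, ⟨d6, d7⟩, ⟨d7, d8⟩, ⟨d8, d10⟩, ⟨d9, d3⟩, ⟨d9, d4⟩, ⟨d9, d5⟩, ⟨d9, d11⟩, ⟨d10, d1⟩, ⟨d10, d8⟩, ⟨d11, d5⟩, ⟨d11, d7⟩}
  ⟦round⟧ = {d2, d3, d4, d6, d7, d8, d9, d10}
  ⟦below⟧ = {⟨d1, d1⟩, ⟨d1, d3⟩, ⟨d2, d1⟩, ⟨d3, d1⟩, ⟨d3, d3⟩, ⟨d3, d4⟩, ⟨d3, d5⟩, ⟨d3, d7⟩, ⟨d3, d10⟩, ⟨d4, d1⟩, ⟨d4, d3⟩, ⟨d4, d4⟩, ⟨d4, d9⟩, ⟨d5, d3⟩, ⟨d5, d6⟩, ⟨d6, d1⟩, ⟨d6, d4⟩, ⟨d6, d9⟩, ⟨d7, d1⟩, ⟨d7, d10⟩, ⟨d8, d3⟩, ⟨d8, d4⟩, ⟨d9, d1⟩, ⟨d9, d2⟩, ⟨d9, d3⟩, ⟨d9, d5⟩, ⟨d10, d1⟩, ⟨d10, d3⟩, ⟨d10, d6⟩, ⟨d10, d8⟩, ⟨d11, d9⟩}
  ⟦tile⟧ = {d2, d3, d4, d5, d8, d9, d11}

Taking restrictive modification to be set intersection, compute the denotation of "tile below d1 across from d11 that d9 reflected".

{d3, d4, d9}

⟦below d1⟧ = {x : ⟨x, d1⟩ ∈ ⟦below⟧} = {d1, d2, d3, d4, d6, d7, d9, d10}
⟦across from d11⟧ = {x : ⟨x, d11⟩ ∈ ⟦across from⟧} = {d2, d3, d4, d9}
⟦that d9 reflected⟧ = {x : ⟨d9, x⟩ ∈ ⟦reflected⟧} = {d1, d3, d4, d5, d6, d9}
⟦tile⟧ = {d2, d3, d4, d5, d8, d9, d11}
… ∩ ⟦below d1⟧ = {d2, d3, d4, d5, d8, d9, d11} ∩ {d1, d2, d3, d4, d6, d7, d9, d10} = {d2, d3, d4, d9}
… ∩ ⟦across from d11⟧ = {d2, d3, d4, d9} ∩ {d2, d3, d4, d9} = {d2, d3, d4, d9}
… ∩ ⟦that d9 reflected⟧ = {d2, d3, d4, d9} ∩ {d1, d3, d4, d5, d6, d9} = {d3, d4, d9}
So ⟦tile below d1 across from d11 that d9 reflected⟧ = {d3, d4, d9}.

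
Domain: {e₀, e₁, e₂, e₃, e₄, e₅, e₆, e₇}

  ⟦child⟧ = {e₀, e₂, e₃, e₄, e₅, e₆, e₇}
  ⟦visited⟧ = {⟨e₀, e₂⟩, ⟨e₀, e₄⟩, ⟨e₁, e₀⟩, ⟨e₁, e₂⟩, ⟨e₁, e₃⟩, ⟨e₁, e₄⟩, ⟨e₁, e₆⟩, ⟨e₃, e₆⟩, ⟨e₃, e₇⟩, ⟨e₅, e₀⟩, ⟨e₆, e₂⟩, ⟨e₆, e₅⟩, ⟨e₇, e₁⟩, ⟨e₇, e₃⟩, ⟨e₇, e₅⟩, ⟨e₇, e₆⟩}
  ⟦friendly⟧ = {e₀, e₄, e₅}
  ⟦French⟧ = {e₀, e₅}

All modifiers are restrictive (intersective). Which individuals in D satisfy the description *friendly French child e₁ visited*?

{e₀}

⟦e₁ visited⟧ = {x : ⟨e₁, x⟩ ∈ ⟦visited⟧} = {e₀, e₂, e₃, e₄, e₆}
⟦child⟧ = {e₀, e₂, e₃, e₄, e₅, e₆, e₇}
… ∩ ⟦e₁ visited⟧ = {e₀, e₂, e₃, e₄, e₅, e₆, e₇} ∩ {e₀, e₂, e₃, e₄, e₆} = {e₀, e₂, e₃, e₄, e₆}
… ∩ ⟦friendly⟧ = {e₀, e₂, e₃, e₄, e₆} ∩ {e₀, e₄, e₅} = {e₀, e₄}
… ∩ ⟦French⟧ = {e₀, e₄} ∩ {e₀, e₅} = {e₀}
So ⟦friendly French child e₁ visited⟧ = {e₀}.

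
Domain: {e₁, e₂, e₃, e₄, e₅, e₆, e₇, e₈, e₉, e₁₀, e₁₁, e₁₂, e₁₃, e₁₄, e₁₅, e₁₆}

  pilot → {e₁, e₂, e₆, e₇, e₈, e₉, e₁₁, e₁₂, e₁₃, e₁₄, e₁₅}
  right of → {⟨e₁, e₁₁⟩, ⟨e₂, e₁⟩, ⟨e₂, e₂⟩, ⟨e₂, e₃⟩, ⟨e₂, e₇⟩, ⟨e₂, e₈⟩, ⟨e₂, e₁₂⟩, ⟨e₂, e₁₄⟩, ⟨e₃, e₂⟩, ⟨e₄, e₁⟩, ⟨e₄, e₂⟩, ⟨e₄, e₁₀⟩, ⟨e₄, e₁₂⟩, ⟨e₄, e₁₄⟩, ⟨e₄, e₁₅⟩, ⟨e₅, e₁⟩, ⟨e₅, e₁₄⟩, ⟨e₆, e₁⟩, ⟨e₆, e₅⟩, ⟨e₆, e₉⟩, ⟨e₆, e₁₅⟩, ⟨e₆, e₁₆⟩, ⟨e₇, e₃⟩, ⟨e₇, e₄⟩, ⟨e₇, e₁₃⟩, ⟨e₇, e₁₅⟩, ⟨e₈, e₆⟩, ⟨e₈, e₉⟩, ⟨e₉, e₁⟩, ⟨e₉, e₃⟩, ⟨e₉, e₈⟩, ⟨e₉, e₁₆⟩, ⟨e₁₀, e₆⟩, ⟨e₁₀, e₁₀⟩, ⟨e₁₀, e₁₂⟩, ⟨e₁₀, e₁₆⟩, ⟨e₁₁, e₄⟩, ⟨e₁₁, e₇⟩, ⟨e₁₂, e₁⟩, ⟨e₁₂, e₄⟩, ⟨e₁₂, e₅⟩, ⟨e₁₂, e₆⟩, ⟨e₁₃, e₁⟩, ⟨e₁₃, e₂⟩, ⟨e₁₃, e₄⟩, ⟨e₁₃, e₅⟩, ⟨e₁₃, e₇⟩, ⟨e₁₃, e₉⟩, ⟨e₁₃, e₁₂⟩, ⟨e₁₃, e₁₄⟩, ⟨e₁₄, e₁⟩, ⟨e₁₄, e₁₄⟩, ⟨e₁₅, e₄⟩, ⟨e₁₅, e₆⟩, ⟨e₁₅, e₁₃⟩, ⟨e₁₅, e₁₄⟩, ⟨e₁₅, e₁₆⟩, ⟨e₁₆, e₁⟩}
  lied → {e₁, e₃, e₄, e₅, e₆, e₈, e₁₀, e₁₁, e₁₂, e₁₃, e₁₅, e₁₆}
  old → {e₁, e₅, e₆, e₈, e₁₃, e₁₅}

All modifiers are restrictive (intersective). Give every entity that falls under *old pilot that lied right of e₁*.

⟦that lied⟧ = ⟦lied⟧ = {e₁, e₃, e₄, e₅, e₆, e₈, e₁₀, e₁₁, e₁₂, e₁₃, e₁₅, e₁₆}
⟦right of e₁⟧ = {x : ⟨x, e₁⟩ ∈ ⟦right of⟧} = {e₂, e₄, e₅, e₆, e₉, e₁₂, e₁₃, e₁₄, e₁₆}
⟦pilot⟧ = {e₁, e₂, e₆, e₇, e₈, e₉, e₁₁, e₁₂, e₁₃, e₁₄, e₁₅}
… ∩ ⟦that lied⟧ = {e₁, e₂, e₆, e₇, e₈, e₉, e₁₁, e₁₂, e₁₃, e₁₄, e₁₅} ∩ {e₁, e₃, e₄, e₅, e₆, e₈, e₁₀, e₁₁, e₁₂, e₁₃, e₁₅, e₁₆} = {e₁, e₆, e₈, e₁₁, e₁₂, e₁₃, e₁₅}
… ∩ ⟦right of e₁⟧ = {e₁, e₆, e₈, e₁₁, e₁₂, e₁₃, e₁₅} ∩ {e₂, e₄, e₅, e₆, e₉, e₁₂, e₁₃, e₁₄, e₁₆} = {e₆, e₁₂, e₁₃}
… ∩ ⟦old⟧ = {e₆, e₁₂, e₁₃} ∩ {e₁, e₅, e₆, e₈, e₁₃, e₁₅} = {e₆, e₁₃}
So ⟦old pilot that lied right of e₁⟧ = {e₆, e₁₃}.

{e₆, e₁₃}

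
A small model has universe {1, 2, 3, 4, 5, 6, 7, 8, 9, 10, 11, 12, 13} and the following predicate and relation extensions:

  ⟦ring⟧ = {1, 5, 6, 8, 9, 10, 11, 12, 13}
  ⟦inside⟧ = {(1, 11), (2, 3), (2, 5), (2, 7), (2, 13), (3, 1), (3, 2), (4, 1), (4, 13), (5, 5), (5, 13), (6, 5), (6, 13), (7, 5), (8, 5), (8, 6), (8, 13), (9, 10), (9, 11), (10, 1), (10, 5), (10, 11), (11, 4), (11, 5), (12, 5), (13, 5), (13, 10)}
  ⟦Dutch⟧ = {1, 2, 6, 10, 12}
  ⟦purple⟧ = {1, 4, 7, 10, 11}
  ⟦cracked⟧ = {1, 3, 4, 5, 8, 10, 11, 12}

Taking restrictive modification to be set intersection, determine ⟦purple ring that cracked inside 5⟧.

⟦that cracked⟧ = ⟦cracked⟧ = {1, 3, 4, 5, 8, 10, 11, 12}
⟦inside 5⟧ = {x : ⟨x, 5⟩ ∈ ⟦inside⟧} = {2, 5, 6, 7, 8, 10, 11, 12, 13}
⟦ring⟧ = {1, 5, 6, 8, 9, 10, 11, 12, 13}
… ∩ ⟦that cracked⟧ = {1, 5, 6, 8, 9, 10, 11, 12, 13} ∩ {1, 3, 4, 5, 8, 10, 11, 12} = {1, 5, 8, 10, 11, 12}
… ∩ ⟦inside 5⟧ = {1, 5, 8, 10, 11, 12} ∩ {2, 5, 6, 7, 8, 10, 11, 12, 13} = {5, 8, 10, 11, 12}
… ∩ ⟦purple⟧ = {5, 8, 10, 11, 12} ∩ {1, 4, 7, 10, 11} = {10, 11}
So ⟦purple ring that cracked inside 5⟧ = {10, 11}.

{10, 11}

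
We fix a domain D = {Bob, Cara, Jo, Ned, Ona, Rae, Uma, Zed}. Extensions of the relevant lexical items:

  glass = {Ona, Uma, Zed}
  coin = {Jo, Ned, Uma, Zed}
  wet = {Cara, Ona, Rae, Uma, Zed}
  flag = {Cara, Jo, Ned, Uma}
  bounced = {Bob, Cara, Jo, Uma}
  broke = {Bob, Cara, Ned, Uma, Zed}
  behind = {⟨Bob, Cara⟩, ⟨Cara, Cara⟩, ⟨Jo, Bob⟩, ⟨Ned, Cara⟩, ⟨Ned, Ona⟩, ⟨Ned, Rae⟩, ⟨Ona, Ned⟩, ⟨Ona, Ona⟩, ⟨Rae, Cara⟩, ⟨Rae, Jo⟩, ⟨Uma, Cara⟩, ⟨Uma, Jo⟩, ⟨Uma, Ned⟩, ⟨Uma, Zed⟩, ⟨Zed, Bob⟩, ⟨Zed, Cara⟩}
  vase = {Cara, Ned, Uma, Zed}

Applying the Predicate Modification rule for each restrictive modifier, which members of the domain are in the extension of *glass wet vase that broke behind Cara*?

⟦that broke⟧ = ⟦broke⟧ = {Bob, Cara, Ned, Uma, Zed}
⟦behind Cara⟧ = {x : ⟨x, Cara⟩ ∈ ⟦behind⟧} = {Bob, Cara, Ned, Rae, Uma, Zed}
⟦vase⟧ = {Cara, Ned, Uma, Zed}
… ∩ ⟦that broke⟧ = {Cara, Ned, Uma, Zed} ∩ {Bob, Cara, Ned, Uma, Zed} = {Cara, Ned, Uma, Zed}
… ∩ ⟦behind Cara⟧ = {Cara, Ned, Uma, Zed} ∩ {Bob, Cara, Ned, Rae, Uma, Zed} = {Cara, Ned, Uma, Zed}
… ∩ ⟦glass⟧ = {Cara, Ned, Uma, Zed} ∩ {Ona, Uma, Zed} = {Uma, Zed}
… ∩ ⟦wet⟧ = {Uma, Zed} ∩ {Cara, Ona, Rae, Uma, Zed} = {Uma, Zed}
So ⟦glass wet vase that broke behind Cara⟧ = {Uma, Zed}.

{Uma, Zed}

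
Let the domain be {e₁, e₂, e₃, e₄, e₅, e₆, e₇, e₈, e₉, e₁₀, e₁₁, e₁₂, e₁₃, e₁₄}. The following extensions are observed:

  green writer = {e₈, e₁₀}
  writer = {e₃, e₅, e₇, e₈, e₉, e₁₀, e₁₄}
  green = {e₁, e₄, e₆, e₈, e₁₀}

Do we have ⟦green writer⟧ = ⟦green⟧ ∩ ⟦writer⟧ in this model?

⟦green⟧ ∩ ⟦writer⟧ = {e₁, e₄, e₆, e₈, e₁₀} ∩ {e₃, e₅, e₇, e₈, e₉, e₁₀, e₁₄} = {e₈, e₁₀}
Observed ⟦green writer⟧ = {e₈, e₁₀}.
These coincide, so the modifier is intersective here.

yes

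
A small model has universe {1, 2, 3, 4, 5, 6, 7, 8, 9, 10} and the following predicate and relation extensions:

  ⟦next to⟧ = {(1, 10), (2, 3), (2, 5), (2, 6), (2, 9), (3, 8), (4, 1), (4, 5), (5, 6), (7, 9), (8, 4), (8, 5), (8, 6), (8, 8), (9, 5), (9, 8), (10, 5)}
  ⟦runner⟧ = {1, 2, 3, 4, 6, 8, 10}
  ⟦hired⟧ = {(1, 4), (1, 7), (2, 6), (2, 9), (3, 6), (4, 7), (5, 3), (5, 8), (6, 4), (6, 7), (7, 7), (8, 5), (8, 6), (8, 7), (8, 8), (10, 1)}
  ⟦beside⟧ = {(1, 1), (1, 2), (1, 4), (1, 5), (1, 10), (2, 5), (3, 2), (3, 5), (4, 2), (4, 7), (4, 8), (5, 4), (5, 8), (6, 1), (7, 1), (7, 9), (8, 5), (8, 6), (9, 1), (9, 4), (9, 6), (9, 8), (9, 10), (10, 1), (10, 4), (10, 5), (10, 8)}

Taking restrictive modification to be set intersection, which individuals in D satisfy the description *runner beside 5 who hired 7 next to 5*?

{8}

⟦beside 5⟧ = {x : ⟨x, 5⟩ ∈ ⟦beside⟧} = {1, 2, 3, 8, 10}
⟦who hired 7⟧ = {x : ⟨x, 7⟩ ∈ ⟦hired⟧} = {1, 4, 6, 7, 8}
⟦next to 5⟧ = {x : ⟨x, 5⟩ ∈ ⟦next to⟧} = {2, 4, 8, 9, 10}
⟦runner⟧ = {1, 2, 3, 4, 6, 8, 10}
… ∩ ⟦beside 5⟧ = {1, 2, 3, 4, 6, 8, 10} ∩ {1, 2, 3, 8, 10} = {1, 2, 3, 8, 10}
… ∩ ⟦who hired 7⟧ = {1, 2, 3, 8, 10} ∩ {1, 4, 6, 7, 8} = {1, 8}
… ∩ ⟦next to 5⟧ = {1, 8} ∩ {2, 4, 8, 9, 10} = {8}
So ⟦runner beside 5 who hired 7 next to 5⟧ = {8}.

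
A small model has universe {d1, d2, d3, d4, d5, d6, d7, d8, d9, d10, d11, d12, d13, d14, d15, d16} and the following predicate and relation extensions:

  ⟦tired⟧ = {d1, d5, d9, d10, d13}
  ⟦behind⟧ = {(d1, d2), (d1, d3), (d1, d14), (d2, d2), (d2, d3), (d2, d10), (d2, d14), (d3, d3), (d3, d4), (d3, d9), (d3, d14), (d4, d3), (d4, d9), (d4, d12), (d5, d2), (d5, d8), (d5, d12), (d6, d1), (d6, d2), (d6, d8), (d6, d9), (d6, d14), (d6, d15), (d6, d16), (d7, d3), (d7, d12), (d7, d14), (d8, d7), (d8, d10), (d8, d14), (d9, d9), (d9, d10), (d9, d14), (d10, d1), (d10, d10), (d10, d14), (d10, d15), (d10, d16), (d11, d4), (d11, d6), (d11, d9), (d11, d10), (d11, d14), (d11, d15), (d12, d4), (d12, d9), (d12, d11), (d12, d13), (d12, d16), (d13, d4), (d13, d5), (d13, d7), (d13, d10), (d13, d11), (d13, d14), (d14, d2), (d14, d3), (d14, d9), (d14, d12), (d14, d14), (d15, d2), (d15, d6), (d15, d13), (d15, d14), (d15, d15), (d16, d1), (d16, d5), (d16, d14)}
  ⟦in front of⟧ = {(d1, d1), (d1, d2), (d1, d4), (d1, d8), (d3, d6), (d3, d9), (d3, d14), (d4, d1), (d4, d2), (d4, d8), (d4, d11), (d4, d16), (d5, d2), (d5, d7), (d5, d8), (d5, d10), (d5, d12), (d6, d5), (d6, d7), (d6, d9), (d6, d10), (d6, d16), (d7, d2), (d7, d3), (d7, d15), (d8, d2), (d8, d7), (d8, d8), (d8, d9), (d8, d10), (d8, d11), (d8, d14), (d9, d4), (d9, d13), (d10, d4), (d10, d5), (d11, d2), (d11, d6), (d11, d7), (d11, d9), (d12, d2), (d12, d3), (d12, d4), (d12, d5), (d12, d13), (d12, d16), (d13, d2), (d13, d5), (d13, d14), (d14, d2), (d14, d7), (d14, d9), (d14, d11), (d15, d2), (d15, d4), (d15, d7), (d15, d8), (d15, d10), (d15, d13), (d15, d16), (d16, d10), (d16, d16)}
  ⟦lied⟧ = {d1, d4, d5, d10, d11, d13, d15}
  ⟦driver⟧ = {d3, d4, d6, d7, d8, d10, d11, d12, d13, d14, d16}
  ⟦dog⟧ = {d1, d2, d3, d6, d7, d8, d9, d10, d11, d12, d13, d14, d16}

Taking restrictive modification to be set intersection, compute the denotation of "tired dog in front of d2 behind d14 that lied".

⟦in front of d2⟧ = {x : ⟨x, d2⟩ ∈ ⟦in front of⟧} = {d1, d4, d5, d7, d8, d11, d12, d13, d14, d15}
⟦behind d14⟧ = {x : ⟨x, d14⟩ ∈ ⟦behind⟧} = {d1, d2, d3, d6, d7, d8, d9, d10, d11, d13, d14, d15, d16}
⟦that lied⟧ = ⟦lied⟧ = {d1, d4, d5, d10, d11, d13, d15}
⟦dog⟧ = {d1, d2, d3, d6, d7, d8, d9, d10, d11, d12, d13, d14, d16}
… ∩ ⟦in front of d2⟧ = {d1, d2, d3, d6, d7, d8, d9, d10, d11, d12, d13, d14, d16} ∩ {d1, d4, d5, d7, d8, d11, d12, d13, d14, d15} = {d1, d7, d8, d11, d12, d13, d14}
… ∩ ⟦behind d14⟧ = {d1, d7, d8, d11, d12, d13, d14} ∩ {d1, d2, d3, d6, d7, d8, d9, d10, d11, d13, d14, d15, d16} = {d1, d7, d8, d11, d13, d14}
… ∩ ⟦that lied⟧ = {d1, d7, d8, d11, d13, d14} ∩ {d1, d4, d5, d10, d11, d13, d15} = {d1, d11, d13}
… ∩ ⟦tired⟧ = {d1, d11, d13} ∩ {d1, d5, d9, d10, d13} = {d1, d13}
So ⟦tired dog in front of d2 behind d14 that lied⟧ = {d1, d13}.

{d1, d13}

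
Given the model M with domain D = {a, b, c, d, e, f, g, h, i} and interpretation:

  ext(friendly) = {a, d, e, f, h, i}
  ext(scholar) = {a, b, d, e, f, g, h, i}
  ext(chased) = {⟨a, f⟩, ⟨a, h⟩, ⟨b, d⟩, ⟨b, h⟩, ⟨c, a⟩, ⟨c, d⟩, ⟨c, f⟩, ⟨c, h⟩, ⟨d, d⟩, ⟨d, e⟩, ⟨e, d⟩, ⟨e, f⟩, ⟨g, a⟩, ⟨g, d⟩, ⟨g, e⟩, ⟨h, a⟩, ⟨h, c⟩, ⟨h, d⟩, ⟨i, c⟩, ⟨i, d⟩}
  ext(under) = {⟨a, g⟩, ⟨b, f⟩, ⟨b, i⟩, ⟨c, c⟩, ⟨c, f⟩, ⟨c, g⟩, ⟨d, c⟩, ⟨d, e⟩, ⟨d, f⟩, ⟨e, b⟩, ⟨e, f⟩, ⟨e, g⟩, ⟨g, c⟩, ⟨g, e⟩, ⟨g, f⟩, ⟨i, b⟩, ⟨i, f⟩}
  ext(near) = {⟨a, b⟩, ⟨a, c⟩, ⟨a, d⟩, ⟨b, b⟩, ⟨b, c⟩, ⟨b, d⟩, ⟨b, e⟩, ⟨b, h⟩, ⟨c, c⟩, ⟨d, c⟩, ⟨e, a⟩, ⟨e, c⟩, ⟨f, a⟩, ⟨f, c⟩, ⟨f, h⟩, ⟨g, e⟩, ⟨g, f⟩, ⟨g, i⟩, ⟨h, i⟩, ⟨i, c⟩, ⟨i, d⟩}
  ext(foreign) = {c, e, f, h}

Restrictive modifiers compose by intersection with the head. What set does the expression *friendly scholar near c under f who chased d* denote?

⟦near c⟧ = {x : ⟨x, c⟩ ∈ ⟦near⟧} = {a, b, c, d, e, f, i}
⟦under f⟧ = {x : ⟨x, f⟩ ∈ ⟦under⟧} = {b, c, d, e, g, i}
⟦who chased d⟧ = {x : ⟨x, d⟩ ∈ ⟦chased⟧} = {b, c, d, e, g, h, i}
⟦scholar⟧ = {a, b, d, e, f, g, h, i}
… ∩ ⟦near c⟧ = {a, b, d, e, f, g, h, i} ∩ {a, b, c, d, e, f, i} = {a, b, d, e, f, i}
… ∩ ⟦under f⟧ = {a, b, d, e, f, i} ∩ {b, c, d, e, g, i} = {b, d, e, i}
… ∩ ⟦who chased d⟧ = {b, d, e, i} ∩ {b, c, d, e, g, h, i} = {b, d, e, i}
… ∩ ⟦friendly⟧ = {b, d, e, i} ∩ {a, d, e, f, h, i} = {d, e, i}
So ⟦friendly scholar near c under f who chased d⟧ = {d, e, i}.

{d, e, i}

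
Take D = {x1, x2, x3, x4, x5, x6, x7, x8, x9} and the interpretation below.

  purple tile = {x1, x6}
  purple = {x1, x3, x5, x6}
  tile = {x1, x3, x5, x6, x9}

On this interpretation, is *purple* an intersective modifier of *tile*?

⟦purple⟧ ∩ ⟦tile⟧ = {x1, x3, x5, x6} ∩ {x1, x3, x5, x6, x9} = {x1, x3, x5, x6}
Observed ⟦purple tile⟧ = {x1, x6}.
These differ, so the modifier is not intersective in this model.

no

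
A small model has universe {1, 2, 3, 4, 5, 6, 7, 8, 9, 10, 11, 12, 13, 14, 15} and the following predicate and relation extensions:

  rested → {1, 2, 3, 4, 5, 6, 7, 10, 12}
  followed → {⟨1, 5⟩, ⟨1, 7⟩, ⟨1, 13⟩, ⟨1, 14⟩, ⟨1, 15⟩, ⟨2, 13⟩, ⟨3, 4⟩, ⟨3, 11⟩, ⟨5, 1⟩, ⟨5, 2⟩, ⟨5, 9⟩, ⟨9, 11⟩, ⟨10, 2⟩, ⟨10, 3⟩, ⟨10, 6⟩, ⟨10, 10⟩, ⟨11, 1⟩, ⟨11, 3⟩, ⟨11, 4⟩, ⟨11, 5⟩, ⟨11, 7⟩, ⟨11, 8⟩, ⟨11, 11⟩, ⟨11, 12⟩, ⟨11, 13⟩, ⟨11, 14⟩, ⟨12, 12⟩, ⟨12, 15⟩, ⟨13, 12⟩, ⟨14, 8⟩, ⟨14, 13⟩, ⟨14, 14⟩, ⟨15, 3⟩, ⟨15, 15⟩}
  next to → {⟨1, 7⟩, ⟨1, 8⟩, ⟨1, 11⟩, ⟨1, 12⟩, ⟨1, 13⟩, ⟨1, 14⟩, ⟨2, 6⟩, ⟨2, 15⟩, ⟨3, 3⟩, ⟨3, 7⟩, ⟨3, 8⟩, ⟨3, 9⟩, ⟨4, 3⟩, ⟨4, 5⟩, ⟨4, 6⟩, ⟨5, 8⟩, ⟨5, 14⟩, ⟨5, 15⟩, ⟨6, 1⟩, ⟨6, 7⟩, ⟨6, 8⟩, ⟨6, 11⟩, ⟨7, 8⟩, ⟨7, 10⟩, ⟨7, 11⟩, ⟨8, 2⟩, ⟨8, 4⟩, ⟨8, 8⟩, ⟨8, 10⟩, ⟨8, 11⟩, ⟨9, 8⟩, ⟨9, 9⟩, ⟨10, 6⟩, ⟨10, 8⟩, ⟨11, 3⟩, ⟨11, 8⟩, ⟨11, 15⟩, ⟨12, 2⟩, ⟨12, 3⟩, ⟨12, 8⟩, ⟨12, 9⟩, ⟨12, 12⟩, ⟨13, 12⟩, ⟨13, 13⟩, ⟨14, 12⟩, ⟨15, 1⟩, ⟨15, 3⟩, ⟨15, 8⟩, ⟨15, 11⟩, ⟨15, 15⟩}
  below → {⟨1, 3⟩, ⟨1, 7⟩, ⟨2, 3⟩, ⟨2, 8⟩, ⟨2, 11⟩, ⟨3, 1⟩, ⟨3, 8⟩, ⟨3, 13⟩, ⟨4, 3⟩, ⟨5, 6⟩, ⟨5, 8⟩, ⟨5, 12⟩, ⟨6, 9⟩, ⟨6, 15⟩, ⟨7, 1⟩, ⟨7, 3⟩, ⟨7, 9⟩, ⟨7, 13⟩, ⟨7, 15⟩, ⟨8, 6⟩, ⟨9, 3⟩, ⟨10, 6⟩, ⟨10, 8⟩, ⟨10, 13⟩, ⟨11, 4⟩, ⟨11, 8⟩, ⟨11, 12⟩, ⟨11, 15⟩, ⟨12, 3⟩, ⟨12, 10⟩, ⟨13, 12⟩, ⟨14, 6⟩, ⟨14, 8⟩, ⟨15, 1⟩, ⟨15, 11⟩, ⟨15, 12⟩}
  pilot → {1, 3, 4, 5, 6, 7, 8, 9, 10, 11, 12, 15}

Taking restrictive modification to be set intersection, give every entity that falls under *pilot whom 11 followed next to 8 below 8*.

{3, 5, 11}

⟦whom 11 followed⟧ = {x : ⟨11, x⟩ ∈ ⟦followed⟧} = {1, 3, 4, 5, 7, 8, 11, 12, 13, 14}
⟦next to 8⟧ = {x : ⟨x, 8⟩ ∈ ⟦next to⟧} = {1, 3, 5, 6, 7, 8, 9, 10, 11, 12, 15}
⟦below 8⟧ = {x : ⟨x, 8⟩ ∈ ⟦below⟧} = {2, 3, 5, 10, 11, 14}
⟦pilot⟧ = {1, 3, 4, 5, 6, 7, 8, 9, 10, 11, 12, 15}
… ∩ ⟦whom 11 followed⟧ = {1, 3, 4, 5, 6, 7, 8, 9, 10, 11, 12, 15} ∩ {1, 3, 4, 5, 7, 8, 11, 12, 13, 14} = {1, 3, 4, 5, 7, 8, 11, 12}
… ∩ ⟦next to 8⟧ = {1, 3, 4, 5, 7, 8, 11, 12} ∩ {1, 3, 5, 6, 7, 8, 9, 10, 11, 12, 15} = {1, 3, 5, 7, 8, 11, 12}
… ∩ ⟦below 8⟧ = {1, 3, 5, 7, 8, 11, 12} ∩ {2, 3, 5, 10, 11, 14} = {3, 5, 11}
So ⟦pilot whom 11 followed next to 8 below 8⟧ = {3, 5, 11}.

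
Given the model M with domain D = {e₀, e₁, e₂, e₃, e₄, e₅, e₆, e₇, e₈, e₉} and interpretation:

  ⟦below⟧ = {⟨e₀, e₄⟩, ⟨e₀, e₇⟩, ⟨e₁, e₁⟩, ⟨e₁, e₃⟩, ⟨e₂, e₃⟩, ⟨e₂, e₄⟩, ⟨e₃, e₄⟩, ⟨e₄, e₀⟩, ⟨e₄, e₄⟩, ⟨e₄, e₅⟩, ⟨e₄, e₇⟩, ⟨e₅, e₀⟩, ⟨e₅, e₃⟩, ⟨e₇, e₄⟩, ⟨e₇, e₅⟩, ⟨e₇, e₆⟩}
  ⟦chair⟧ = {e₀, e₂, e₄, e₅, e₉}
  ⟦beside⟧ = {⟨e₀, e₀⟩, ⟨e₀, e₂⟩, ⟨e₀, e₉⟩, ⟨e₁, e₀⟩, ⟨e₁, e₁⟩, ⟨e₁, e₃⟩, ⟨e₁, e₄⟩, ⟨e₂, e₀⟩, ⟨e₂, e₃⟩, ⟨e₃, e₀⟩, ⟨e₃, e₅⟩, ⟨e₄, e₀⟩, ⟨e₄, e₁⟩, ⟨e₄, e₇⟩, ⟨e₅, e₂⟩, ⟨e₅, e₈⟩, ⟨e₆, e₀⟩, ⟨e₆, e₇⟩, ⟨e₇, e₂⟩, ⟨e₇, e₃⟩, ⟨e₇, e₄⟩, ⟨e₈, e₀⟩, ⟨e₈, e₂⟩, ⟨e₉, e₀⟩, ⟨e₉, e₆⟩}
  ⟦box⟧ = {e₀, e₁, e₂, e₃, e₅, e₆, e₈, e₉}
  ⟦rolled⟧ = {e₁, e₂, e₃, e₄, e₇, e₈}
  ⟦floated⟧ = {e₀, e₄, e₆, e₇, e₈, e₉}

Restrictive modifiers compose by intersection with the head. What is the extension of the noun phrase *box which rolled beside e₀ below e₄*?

⟦which rolled⟧ = ⟦rolled⟧ = {e₁, e₂, e₃, e₄, e₇, e₈}
⟦beside e₀⟧ = {x : ⟨x, e₀⟩ ∈ ⟦beside⟧} = {e₀, e₁, e₂, e₃, e₄, e₆, e₈, e₉}
⟦below e₄⟧ = {x : ⟨x, e₄⟩ ∈ ⟦below⟧} = {e₀, e₂, e₃, e₄, e₇}
⟦box⟧ = {e₀, e₁, e₂, e₃, e₅, e₆, e₈, e₉}
… ∩ ⟦which rolled⟧ = {e₀, e₁, e₂, e₃, e₅, e₆, e₈, e₉} ∩ {e₁, e₂, e₃, e₄, e₇, e₈} = {e₁, e₂, e₃, e₈}
… ∩ ⟦beside e₀⟧ = {e₁, e₂, e₃, e₈} ∩ {e₀, e₁, e₂, e₃, e₄, e₆, e₈, e₉} = {e₁, e₂, e₃, e₈}
… ∩ ⟦below e₄⟧ = {e₁, e₂, e₃, e₈} ∩ {e₀, e₂, e₃, e₄, e₇} = {e₂, e₃}
So ⟦box which rolled beside e₀ below e₄⟧ = {e₂, e₃}.

{e₂, e₃}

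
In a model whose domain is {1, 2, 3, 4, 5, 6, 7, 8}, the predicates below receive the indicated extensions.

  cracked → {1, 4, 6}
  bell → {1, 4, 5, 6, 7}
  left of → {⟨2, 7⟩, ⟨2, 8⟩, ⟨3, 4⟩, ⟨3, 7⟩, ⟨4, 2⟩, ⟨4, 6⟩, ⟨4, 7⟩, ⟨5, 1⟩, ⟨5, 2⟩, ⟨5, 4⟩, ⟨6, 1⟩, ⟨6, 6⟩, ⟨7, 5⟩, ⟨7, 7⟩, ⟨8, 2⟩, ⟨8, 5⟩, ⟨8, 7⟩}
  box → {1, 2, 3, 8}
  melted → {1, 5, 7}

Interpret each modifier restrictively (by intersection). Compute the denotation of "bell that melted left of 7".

⟦that melted⟧ = ⟦melted⟧ = {1, 5, 7}
⟦left of 7⟧ = {x : ⟨x, 7⟩ ∈ ⟦left of⟧} = {2, 3, 4, 7, 8}
⟦bell⟧ = {1, 4, 5, 6, 7}
… ∩ ⟦that melted⟧ = {1, 4, 5, 6, 7} ∩ {1, 5, 7} = {1, 5, 7}
… ∩ ⟦left of 7⟧ = {1, 5, 7} ∩ {2, 3, 4, 7, 8} = {7}
So ⟦bell that melted left of 7⟧ = {7}.

{7}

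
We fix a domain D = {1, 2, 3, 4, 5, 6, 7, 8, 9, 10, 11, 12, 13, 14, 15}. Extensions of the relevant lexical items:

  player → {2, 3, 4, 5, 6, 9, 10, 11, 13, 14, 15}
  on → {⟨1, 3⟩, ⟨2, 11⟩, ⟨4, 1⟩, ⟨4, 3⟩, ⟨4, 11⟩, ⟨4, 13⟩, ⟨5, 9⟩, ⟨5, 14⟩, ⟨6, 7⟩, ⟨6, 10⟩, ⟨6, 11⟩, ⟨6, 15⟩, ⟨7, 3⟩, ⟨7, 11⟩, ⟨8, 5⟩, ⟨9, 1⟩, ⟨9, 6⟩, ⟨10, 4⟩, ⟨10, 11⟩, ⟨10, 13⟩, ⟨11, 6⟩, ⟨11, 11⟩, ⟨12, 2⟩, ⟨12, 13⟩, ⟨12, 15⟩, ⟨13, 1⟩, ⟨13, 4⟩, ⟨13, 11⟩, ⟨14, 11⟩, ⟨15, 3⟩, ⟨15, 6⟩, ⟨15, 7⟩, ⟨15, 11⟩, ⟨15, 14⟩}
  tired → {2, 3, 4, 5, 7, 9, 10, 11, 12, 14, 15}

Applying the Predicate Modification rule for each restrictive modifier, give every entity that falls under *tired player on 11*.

{2, 4, 10, 11, 14, 15}

⟦on 11⟧ = {x : ⟨x, 11⟩ ∈ ⟦on⟧} = {2, 4, 6, 7, 10, 11, 13, 14, 15}
⟦player⟧ = {2, 3, 4, 5, 6, 9, 10, 11, 13, 14, 15}
… ∩ ⟦on 11⟧ = {2, 3, 4, 5, 6, 9, 10, 11, 13, 14, 15} ∩ {2, 4, 6, 7, 10, 11, 13, 14, 15} = {2, 4, 6, 10, 11, 13, 14, 15}
… ∩ ⟦tired⟧ = {2, 4, 6, 10, 11, 13, 14, 15} ∩ {2, 3, 4, 5, 7, 9, 10, 11, 12, 14, 15} = {2, 4, 10, 11, 14, 15}
So ⟦tired player on 11⟧ = {2, 4, 10, 11, 14, 15}.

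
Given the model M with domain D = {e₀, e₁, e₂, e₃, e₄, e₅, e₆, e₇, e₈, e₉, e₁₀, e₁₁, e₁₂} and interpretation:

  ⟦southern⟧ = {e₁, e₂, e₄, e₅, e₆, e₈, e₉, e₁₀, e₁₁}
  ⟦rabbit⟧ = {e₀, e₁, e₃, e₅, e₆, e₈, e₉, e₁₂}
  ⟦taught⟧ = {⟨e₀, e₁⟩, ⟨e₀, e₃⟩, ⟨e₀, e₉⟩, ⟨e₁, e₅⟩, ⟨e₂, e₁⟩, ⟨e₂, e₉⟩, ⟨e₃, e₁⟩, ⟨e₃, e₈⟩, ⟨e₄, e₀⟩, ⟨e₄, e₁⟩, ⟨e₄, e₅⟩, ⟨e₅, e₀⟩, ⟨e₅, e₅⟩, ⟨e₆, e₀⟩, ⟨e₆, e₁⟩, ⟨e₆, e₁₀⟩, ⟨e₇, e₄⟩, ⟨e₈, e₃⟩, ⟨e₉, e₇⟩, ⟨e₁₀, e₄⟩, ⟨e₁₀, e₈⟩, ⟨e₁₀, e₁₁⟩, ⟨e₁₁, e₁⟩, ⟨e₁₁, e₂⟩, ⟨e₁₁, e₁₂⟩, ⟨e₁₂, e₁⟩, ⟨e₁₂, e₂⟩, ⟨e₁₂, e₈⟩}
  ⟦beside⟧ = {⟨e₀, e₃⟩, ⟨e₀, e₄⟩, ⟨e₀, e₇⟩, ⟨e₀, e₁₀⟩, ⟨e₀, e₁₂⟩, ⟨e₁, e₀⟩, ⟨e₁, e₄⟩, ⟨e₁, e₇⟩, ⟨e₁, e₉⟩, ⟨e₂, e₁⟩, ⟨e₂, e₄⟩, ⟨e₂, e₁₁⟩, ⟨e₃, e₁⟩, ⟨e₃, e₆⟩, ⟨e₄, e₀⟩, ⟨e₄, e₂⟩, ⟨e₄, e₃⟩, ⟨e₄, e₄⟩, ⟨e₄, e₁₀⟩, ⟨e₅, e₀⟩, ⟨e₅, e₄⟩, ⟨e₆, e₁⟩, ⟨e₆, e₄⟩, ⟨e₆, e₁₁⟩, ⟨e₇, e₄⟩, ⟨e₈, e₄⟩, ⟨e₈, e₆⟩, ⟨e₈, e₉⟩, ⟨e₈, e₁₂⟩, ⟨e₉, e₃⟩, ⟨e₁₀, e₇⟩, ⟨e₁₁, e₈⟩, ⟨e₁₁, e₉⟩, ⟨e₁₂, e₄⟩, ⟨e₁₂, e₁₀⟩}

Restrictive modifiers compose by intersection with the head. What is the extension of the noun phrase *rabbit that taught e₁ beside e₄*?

{e₀, e₆, e₁₂}

⟦that taught e₁⟧ = {x : ⟨x, e₁⟩ ∈ ⟦taught⟧} = {e₀, e₂, e₃, e₄, e₆, e₁₁, e₁₂}
⟦beside e₄⟧ = {x : ⟨x, e₄⟩ ∈ ⟦beside⟧} = {e₀, e₁, e₂, e₄, e₅, e₆, e₇, e₈, e₁₂}
⟦rabbit⟧ = {e₀, e₁, e₃, e₅, e₆, e₈, e₉, e₁₂}
… ∩ ⟦that taught e₁⟧ = {e₀, e₁, e₃, e₅, e₆, e₈, e₉, e₁₂} ∩ {e₀, e₂, e₃, e₄, e₆, e₁₁, e₁₂} = {e₀, e₃, e₆, e₁₂}
… ∩ ⟦beside e₄⟧ = {e₀, e₃, e₆, e₁₂} ∩ {e₀, e₁, e₂, e₄, e₅, e₆, e₇, e₈, e₁₂} = {e₀, e₆, e₁₂}
So ⟦rabbit that taught e₁ beside e₄⟧ = {e₀, e₆, e₁₂}.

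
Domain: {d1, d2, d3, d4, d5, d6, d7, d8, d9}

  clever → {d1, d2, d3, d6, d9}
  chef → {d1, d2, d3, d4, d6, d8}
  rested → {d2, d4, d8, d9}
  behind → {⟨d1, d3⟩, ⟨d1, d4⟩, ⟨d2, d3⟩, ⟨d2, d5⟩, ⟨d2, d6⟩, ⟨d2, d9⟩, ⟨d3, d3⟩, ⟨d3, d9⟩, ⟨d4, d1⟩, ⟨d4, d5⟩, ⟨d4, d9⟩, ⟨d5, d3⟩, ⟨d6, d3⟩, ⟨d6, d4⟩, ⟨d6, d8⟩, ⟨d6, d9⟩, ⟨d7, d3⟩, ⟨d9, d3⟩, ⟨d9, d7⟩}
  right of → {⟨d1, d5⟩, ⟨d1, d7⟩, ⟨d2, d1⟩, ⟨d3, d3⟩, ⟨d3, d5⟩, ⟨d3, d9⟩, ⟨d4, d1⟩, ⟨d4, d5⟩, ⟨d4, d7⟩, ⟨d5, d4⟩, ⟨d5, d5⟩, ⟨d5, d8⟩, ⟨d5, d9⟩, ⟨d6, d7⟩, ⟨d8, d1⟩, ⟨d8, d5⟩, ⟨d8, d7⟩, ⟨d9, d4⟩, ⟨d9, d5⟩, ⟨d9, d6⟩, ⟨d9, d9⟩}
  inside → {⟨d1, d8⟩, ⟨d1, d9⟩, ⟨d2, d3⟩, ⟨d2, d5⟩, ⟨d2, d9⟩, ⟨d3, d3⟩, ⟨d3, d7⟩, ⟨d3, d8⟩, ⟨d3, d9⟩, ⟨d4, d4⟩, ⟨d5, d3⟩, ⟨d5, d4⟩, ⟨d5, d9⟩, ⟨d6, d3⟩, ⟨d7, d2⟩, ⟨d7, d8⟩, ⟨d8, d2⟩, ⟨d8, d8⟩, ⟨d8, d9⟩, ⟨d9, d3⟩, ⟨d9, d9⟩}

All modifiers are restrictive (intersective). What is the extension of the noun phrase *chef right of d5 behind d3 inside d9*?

{d1, d3}

⟦right of d5⟧ = {x : ⟨x, d5⟩ ∈ ⟦right of⟧} = {d1, d3, d4, d5, d8, d9}
⟦behind d3⟧ = {x : ⟨x, d3⟩ ∈ ⟦behind⟧} = {d1, d2, d3, d5, d6, d7, d9}
⟦inside d9⟧ = {x : ⟨x, d9⟩ ∈ ⟦inside⟧} = {d1, d2, d3, d5, d8, d9}
⟦chef⟧ = {d1, d2, d3, d4, d6, d8}
… ∩ ⟦right of d5⟧ = {d1, d2, d3, d4, d6, d8} ∩ {d1, d3, d4, d5, d8, d9} = {d1, d3, d4, d8}
… ∩ ⟦behind d3⟧ = {d1, d3, d4, d8} ∩ {d1, d2, d3, d5, d6, d7, d9} = {d1, d3}
… ∩ ⟦inside d9⟧ = {d1, d3} ∩ {d1, d2, d3, d5, d8, d9} = {d1, d3}
So ⟦chef right of d5 behind d3 inside d9⟧ = {d1, d3}.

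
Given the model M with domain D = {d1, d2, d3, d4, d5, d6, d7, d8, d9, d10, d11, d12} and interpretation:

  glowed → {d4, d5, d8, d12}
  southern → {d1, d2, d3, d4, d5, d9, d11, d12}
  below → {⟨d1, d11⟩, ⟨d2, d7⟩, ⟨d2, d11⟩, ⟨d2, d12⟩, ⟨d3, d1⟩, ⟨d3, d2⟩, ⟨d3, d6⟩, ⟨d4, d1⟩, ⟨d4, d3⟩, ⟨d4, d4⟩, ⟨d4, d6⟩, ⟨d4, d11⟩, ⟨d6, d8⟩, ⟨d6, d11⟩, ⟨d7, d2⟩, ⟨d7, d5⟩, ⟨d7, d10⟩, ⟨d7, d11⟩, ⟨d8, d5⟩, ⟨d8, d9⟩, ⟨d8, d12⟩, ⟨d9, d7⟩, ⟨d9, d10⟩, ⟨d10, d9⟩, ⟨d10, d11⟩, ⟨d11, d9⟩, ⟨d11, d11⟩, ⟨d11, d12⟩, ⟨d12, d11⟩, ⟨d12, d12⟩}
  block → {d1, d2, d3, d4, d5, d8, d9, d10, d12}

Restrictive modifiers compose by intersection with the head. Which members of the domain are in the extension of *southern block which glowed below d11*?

⟦which glowed⟧ = ⟦glowed⟧ = {d4, d5, d8, d12}
⟦below d11⟧ = {x : ⟨x, d11⟩ ∈ ⟦below⟧} = {d1, d2, d4, d6, d7, d10, d11, d12}
⟦block⟧ = {d1, d2, d3, d4, d5, d8, d9, d10, d12}
… ∩ ⟦which glowed⟧ = {d1, d2, d3, d4, d5, d8, d9, d10, d12} ∩ {d4, d5, d8, d12} = {d4, d5, d8, d12}
… ∩ ⟦below d11⟧ = {d4, d5, d8, d12} ∩ {d1, d2, d4, d6, d7, d10, d11, d12} = {d4, d12}
… ∩ ⟦southern⟧ = {d4, d12} ∩ {d1, d2, d3, d4, d5, d9, d11, d12} = {d4, d12}
So ⟦southern block which glowed below d11⟧ = {d4, d12}.

{d4, d12}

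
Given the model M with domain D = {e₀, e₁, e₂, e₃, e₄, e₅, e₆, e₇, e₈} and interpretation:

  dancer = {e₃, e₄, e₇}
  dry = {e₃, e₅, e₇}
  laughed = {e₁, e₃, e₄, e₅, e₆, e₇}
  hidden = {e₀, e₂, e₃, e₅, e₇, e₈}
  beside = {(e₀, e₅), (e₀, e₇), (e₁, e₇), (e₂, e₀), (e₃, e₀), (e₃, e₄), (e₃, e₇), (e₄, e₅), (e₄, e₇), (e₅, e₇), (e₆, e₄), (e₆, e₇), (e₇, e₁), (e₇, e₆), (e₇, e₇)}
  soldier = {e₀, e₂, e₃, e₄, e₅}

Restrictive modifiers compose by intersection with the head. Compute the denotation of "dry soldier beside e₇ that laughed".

{e₃, e₅}

⟦beside e₇⟧ = {x : ⟨x, e₇⟩ ∈ ⟦beside⟧} = {e₀, e₁, e₃, e₄, e₅, e₆, e₇}
⟦that laughed⟧ = ⟦laughed⟧ = {e₁, e₃, e₄, e₅, e₆, e₇}
⟦soldier⟧ = {e₀, e₂, e₃, e₄, e₅}
… ∩ ⟦beside e₇⟧ = {e₀, e₂, e₃, e₄, e₅} ∩ {e₀, e₁, e₃, e₄, e₅, e₆, e₇} = {e₀, e₃, e₄, e₅}
… ∩ ⟦that laughed⟧ = {e₀, e₃, e₄, e₅} ∩ {e₁, e₃, e₄, e₅, e₆, e₇} = {e₃, e₄, e₅}
… ∩ ⟦dry⟧ = {e₃, e₄, e₅} ∩ {e₃, e₅, e₇} = {e₃, e₅}
So ⟦dry soldier beside e₇ that laughed⟧ = {e₃, e₅}.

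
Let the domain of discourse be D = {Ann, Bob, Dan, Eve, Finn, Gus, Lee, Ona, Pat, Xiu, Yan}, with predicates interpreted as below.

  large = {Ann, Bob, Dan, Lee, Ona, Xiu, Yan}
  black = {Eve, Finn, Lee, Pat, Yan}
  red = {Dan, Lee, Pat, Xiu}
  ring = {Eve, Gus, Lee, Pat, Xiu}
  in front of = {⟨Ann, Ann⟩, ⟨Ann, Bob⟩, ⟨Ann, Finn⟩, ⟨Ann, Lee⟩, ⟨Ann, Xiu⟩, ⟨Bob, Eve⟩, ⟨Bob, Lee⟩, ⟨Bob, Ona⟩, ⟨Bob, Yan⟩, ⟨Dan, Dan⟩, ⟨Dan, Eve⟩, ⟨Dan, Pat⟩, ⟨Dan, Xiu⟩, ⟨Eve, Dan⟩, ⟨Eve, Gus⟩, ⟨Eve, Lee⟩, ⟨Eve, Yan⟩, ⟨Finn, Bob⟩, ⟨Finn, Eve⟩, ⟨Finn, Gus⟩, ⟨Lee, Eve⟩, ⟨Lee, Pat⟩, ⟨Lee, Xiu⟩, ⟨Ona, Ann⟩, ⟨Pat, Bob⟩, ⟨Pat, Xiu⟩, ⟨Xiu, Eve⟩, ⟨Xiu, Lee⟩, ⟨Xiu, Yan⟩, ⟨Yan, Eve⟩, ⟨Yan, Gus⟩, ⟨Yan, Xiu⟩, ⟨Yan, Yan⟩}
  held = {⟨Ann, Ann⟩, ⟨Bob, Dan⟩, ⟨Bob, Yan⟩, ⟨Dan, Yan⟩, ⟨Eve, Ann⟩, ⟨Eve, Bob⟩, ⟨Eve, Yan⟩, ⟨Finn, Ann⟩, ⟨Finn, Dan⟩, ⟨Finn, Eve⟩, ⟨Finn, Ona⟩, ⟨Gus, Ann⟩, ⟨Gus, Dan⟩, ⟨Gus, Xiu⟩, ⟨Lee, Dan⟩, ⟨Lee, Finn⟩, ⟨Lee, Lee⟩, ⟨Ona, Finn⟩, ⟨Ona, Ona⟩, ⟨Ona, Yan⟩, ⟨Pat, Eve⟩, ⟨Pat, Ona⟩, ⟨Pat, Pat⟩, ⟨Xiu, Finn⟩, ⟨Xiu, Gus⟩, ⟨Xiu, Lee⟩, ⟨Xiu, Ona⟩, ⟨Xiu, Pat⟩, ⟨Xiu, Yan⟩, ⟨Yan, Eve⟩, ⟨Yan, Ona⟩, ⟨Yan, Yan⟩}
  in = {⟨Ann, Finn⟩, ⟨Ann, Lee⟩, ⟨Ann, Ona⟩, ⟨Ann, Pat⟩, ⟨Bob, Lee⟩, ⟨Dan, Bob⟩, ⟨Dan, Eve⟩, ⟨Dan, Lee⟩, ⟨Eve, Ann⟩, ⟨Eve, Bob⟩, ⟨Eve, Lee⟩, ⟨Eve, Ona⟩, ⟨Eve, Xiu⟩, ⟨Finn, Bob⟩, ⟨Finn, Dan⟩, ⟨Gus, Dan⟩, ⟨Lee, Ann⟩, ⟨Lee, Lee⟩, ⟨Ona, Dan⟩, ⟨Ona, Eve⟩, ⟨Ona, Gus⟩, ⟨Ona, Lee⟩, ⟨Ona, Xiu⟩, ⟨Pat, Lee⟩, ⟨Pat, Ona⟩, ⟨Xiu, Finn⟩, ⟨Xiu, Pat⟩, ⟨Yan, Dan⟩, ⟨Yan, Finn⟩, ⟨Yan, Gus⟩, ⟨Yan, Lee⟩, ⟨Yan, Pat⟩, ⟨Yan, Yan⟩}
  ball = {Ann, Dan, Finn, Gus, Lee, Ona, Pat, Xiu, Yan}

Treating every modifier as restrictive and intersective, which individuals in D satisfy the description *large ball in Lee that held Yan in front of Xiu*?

{Dan, Yan}

⟦in Lee⟧ = {x : ⟨x, Lee⟩ ∈ ⟦in⟧} = {Ann, Bob, Dan, Eve, Lee, Ona, Pat, Yan}
⟦that held Yan⟧ = {x : ⟨x, Yan⟩ ∈ ⟦held⟧} = {Bob, Dan, Eve, Ona, Xiu, Yan}
⟦in front of Xiu⟧ = {x : ⟨x, Xiu⟩ ∈ ⟦in front of⟧} = {Ann, Dan, Lee, Pat, Yan}
⟦ball⟧ = {Ann, Dan, Finn, Gus, Lee, Ona, Pat, Xiu, Yan}
… ∩ ⟦in Lee⟧ = {Ann, Dan, Finn, Gus, Lee, Ona, Pat, Xiu, Yan} ∩ {Ann, Bob, Dan, Eve, Lee, Ona, Pat, Yan} = {Ann, Dan, Lee, Ona, Pat, Yan}
… ∩ ⟦that held Yan⟧ = {Ann, Dan, Lee, Ona, Pat, Yan} ∩ {Bob, Dan, Eve, Ona, Xiu, Yan} = {Dan, Ona, Yan}
… ∩ ⟦in front of Xiu⟧ = {Dan, Ona, Yan} ∩ {Ann, Dan, Lee, Pat, Yan} = {Dan, Yan}
… ∩ ⟦large⟧ = {Dan, Yan} ∩ {Ann, Bob, Dan, Lee, Ona, Xiu, Yan} = {Dan, Yan}
So ⟦large ball in Lee that held Yan in front of Xiu⟧ = {Dan, Yan}.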